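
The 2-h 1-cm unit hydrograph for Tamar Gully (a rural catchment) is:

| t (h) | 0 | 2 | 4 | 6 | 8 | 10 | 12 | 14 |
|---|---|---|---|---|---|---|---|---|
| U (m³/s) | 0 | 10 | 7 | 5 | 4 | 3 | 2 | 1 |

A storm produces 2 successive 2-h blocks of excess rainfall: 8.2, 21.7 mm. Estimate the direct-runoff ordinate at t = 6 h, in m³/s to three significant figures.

Q ≈ 19.3 m³/s

By discrete convolution, Q_j = Σ (P_i / 10 mm) · U_{j−i}.
At t = 6 h (j=3): Q = (8.2/10)·5 + (21.7/10)·7 = 19.3 m³/s.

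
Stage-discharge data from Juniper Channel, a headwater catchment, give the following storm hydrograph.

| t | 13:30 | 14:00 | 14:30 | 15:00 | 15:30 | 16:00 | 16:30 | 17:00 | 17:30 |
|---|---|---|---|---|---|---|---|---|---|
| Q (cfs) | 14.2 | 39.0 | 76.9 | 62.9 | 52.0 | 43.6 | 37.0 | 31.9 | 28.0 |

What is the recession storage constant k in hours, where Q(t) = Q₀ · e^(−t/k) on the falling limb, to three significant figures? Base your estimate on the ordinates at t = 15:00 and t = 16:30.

On the falling limb, Q drops from 62.9 to 37.0 cfs between t = 15:00 and t = 16:30 (Δt = 1.5 h).
k = −Δt / ln(Q₂/Q₁) = −1.5 / ln(37.0/62.9) = 2.83 h.

k ≈ 2.83 h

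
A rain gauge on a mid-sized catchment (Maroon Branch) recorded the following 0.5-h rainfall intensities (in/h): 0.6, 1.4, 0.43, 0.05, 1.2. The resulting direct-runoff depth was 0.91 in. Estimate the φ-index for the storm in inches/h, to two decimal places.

Only the 3 blocks with intensity above φ contribute runoff: 0.6, 1.4, 1.2 in/h.
Σ(I−φ)·Δt = d  ⇒  (0.6+1.4+1.2 − 3φ)·0.5 = 0.91
φ = (3.200 − 0.91/0.5) / 3 = 0.46 in/h.

φ ≈ 0.46 in/h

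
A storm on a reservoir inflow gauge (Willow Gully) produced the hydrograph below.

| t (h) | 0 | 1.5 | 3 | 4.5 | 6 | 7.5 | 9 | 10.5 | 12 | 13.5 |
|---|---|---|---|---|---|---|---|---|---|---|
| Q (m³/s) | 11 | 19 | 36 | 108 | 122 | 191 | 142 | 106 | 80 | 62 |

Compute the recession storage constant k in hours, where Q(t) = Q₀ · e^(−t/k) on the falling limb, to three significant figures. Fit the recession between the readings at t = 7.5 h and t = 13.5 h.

On the falling limb, Q drops from 191 to 62 m³/s between t = 7.5 h and t = 13.5 h (Δt = 6 h).
k = −Δt / ln(Q₂/Q₁) = −6 / ln(62/191) = 5.33 h.

k ≈ 5.33 h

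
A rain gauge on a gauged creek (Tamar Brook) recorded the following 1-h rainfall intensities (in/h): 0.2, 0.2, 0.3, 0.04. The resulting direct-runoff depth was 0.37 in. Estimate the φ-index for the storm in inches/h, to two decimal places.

Only the 3 blocks with intensity above φ contribute runoff: 0.2, 0.2, 0.3 in/h.
Σ(I−φ)·Δt = d  ⇒  (0.2+0.2+0.3 − 3φ)·1 = 0.37
φ = (0.7000 − 0.37/1) / 3 = 0.11 in/h.

φ ≈ 0.11 in/h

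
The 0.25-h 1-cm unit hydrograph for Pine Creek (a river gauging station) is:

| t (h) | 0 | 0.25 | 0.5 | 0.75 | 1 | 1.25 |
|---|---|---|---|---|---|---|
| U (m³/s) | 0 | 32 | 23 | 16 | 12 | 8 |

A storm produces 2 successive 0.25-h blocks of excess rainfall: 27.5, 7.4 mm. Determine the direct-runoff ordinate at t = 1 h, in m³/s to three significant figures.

Q ≈ 44.8 m³/s

By discrete convolution, Q_j = Σ (P_i / 10 mm) · U_{j−i}.
At t = 1 h (j=4): Q = (27.5/10)·12 + (7.4/10)·16 = 44.8 m³/s.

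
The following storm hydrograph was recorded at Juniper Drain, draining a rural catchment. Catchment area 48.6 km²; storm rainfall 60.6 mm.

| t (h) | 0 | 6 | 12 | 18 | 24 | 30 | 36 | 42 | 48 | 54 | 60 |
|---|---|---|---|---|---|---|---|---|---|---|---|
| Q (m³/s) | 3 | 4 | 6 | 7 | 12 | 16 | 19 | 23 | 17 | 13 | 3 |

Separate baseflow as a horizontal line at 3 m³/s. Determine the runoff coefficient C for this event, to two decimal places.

C ≈ 0.66

ΣQ_DR = 90.00 m³/s; V = ΣQ_DR·Δt = 1.944 × 10^6 m³.
Runoff depth d = V / A = 40.00 mm.
C = d / P = 40.00 / 60.6 = 0.66.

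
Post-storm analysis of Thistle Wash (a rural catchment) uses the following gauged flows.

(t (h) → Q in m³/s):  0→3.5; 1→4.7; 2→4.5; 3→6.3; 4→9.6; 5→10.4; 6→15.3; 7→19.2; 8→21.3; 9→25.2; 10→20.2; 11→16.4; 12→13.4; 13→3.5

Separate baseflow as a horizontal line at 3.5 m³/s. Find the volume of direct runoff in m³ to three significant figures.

V ≈ 4.48 × 10^5 m³

Direct-runoff ordinates (Q − Q_b): 0.0, 1.2, 1.0, 2.8, 6.1, 6.9, 11.8, 15.7, 17.8, 21.7, 16.7, 12.9, 9.9, 0.0 m³/s.
ΣQ_DR = 124.5 m³/s.
With Δt = 1 h = 3600 s, V = ΣQ_DR · Δt = 124.5 × 3600 = 4.48 × 10^5 m³.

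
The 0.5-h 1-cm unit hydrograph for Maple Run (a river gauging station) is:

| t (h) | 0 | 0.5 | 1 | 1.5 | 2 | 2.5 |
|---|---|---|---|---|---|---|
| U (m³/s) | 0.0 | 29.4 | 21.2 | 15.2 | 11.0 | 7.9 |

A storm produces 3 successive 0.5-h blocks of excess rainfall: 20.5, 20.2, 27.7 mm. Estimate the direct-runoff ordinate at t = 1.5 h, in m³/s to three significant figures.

Q ≈ 155 m³/s

By discrete convolution, Q_j = Σ (P_i / 10 mm) · U_{j−i}.
At t = 1.5 h (j=3): Q = (20.5/10)·15.2 + (20.2/10)·21.2 + (27.7/10)·29.4 = 155 m³/s.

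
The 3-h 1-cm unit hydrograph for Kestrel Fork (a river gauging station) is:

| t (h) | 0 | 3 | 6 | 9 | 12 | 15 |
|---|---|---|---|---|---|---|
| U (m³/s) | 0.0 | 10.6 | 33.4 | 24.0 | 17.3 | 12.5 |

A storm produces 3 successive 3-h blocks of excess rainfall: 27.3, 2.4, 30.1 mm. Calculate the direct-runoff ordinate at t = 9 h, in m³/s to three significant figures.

Q ≈ 105 m³/s

By discrete convolution, Q_j = Σ (P_i / 10 mm) · U_{j−i}.
At t = 9 h (j=3): Q = (27.3/10)·24.0 + (2.4/10)·33.4 + (30.1/10)·10.6 = 105 m³/s.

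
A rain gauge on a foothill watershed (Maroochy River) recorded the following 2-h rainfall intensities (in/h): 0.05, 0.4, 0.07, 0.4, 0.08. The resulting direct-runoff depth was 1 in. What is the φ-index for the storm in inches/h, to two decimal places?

φ ≈ 0.15 in/h

Only the 2 blocks with intensity above φ contribute runoff: 0.4, 0.4 in/h.
Σ(I−φ)·Δt = d  ⇒  (0.4+0.4 − 2φ)·2 = 1
φ = (0.8000 − 1/2) / 2 = 0.15 in/h.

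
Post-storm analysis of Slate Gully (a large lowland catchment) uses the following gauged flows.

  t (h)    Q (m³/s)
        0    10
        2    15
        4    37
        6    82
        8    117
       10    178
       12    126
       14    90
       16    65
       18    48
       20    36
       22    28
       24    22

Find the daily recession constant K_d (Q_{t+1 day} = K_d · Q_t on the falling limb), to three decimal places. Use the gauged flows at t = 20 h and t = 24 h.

Between t = 20 h and t = 24 h the flow falls from 36 to 22 m³/s over 2×2 h = 4 h.
Per-interval ratio K = (22/36)^(1/2) = 0.7817; K_d = K^(24/2) = 0.052.

K_d ≈ 0.052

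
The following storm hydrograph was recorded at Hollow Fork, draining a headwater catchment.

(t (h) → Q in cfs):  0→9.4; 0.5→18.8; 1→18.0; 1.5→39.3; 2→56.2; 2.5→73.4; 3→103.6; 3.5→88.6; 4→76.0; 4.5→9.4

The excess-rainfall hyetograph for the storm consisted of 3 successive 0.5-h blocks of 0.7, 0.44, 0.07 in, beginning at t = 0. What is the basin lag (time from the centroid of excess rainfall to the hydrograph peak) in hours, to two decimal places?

t_L ≈ 2.51 h

Centroid of excess rainfall: t_c = Σ P_i·t̄_i / ΣP_i = 0.4897 h (block centres at 0.25, 0.75, 1.25 h).
Hydrograph peak occurs at t = 3 h, so basin lag t_L = 3 − 0.4897 = 2.51 h.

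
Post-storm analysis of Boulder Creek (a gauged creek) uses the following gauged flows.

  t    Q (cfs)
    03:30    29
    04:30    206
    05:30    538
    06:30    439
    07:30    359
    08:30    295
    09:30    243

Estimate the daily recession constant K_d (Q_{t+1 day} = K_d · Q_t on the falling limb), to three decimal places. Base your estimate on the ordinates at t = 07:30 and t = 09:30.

Between t = 07:30 and t = 09:30 the flow falls from 359 to 243 cfs over 2×1 h = 2 h.
Per-interval ratio K = (243/359)^(1/2) = 0.8227; K_d = K^(24/1) = 0.009.

K_d ≈ 0.009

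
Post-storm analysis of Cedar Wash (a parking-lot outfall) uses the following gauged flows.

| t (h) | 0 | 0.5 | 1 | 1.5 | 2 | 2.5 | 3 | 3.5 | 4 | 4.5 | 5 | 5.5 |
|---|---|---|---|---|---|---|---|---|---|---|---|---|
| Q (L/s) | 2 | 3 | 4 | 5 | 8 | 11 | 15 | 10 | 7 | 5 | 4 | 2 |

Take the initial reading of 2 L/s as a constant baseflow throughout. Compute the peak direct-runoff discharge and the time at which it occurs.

Q_p = 13.0 L/s at t = 3 h

Subtracting baseflow gives direct-runoff ordinates: 0.0, 1.0, 2.0, 3.0, 6.0, 9.0, 13.0, 8.0, 5.0, 3.0, 2.0, 0.0 L/s.
The maximum is 13.0 L/s, occurring at the reading for t = 3 h.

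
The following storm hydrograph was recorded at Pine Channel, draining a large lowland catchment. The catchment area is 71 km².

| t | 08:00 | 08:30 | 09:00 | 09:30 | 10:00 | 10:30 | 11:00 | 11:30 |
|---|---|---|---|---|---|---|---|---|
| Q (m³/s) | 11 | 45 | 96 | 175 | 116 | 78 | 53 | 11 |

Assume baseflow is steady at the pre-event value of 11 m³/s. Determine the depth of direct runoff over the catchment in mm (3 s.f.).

Direct runoff: 0.0, 34.0, 85.0, 164.0, 105.0, 67.0, 42.0, 0.0 m³/s; ΣQ_DR = 497.0 m³/s.
V = ΣQ_DR · Δt = 497.0 × 1800 s = 8.946 × 10^5 m³.
Over A = 71 km², depth = V / A = 12.6 mm.

d ≈ 12.6 mm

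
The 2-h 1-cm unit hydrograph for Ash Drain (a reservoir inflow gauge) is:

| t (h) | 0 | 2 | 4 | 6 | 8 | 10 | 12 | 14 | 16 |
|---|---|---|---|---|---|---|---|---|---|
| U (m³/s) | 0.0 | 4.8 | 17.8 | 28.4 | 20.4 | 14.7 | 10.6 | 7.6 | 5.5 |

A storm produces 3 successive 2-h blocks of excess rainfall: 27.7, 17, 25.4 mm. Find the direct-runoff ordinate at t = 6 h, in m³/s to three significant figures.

By discrete convolution, Q_j = Σ (P_i / 10 mm) · U_{j−i}.
At t = 6 h (j=3): Q = (27.7/10)·28.4 + (17/10)·17.8 + (25.4/10)·4.8 = 121 m³/s.

Q ≈ 121 m³/s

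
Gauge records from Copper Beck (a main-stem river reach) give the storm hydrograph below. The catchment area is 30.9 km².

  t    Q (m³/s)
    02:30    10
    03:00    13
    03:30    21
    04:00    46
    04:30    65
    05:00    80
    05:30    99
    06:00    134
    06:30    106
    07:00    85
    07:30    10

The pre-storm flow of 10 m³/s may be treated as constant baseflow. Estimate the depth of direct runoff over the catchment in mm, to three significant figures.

d ≈ 32.6 mm

Direct runoff: 0.0, 3.0, 11.0, 36.0, 55.0, 70.0, 89.0, 124.0, 96.0, 75.0, 0.0 m³/s; ΣQ_DR = 559.0 m³/s.
V = ΣQ_DR · Δt = 559.0 × 1800 s = 1.006 × 10^6 m³.
Over A = 30.9 km², depth = V / A = 32.6 mm.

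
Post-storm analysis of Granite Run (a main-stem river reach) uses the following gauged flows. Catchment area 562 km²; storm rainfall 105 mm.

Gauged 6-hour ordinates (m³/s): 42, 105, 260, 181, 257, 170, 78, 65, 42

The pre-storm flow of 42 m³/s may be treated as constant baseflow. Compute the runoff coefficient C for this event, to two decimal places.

ΣQ_DR = 822.0 m³/s; V = ΣQ_DR·Δt = 1.776 × 10^7 m³.
Runoff depth d = V / A = 31.59 mm.
C = d / P = 31.59 / 105 = 0.30.

C ≈ 0.30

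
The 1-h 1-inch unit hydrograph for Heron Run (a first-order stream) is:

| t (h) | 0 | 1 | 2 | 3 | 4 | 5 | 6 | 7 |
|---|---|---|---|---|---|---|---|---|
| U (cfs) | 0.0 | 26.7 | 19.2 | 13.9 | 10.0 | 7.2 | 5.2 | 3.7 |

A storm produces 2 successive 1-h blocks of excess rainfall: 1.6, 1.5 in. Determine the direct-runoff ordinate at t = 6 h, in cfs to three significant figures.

Q ≈ 19.1 cfs

By discrete convolution, Q_j = Σ (P_i / 1 in) · U_{j−i}.
At t = 6 h (j=6): Q = (1.6/1)·5.2 + (1.5/1)·7.2 = 19.1 cfs.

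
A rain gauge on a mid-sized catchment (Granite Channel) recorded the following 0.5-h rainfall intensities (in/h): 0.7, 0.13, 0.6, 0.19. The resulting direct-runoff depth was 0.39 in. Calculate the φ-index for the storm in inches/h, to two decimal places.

Only the 2 blocks with intensity above φ contribute runoff: 0.7, 0.6 in/h.
Σ(I−φ)·Δt = d  ⇒  (0.7+0.6 − 2φ)·0.5 = 0.39
φ = (1.300 − 0.39/0.5) / 2 = 0.26 in/h.

φ ≈ 0.26 in/h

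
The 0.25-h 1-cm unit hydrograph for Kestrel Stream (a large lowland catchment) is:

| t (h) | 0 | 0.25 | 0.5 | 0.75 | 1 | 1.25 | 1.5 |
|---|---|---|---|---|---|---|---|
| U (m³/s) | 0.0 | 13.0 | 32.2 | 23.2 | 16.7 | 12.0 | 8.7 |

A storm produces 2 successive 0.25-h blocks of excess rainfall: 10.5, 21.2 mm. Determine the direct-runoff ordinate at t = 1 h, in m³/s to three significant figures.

Q ≈ 66.7 m³/s

By discrete convolution, Q_j = Σ (P_i / 10 mm) · U_{j−i}.
At t = 1 h (j=4): Q = (10.5/10)·16.7 + (21.2/10)·23.2 = 66.7 m³/s.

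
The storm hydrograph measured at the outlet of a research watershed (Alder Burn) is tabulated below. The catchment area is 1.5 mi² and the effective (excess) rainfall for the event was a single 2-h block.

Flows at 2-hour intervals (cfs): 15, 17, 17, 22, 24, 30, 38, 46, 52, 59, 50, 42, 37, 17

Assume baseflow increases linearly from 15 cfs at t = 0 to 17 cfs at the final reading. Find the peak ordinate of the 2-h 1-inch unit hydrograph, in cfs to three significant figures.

Direct runoff: 0.00, 1.85, 1.69, 6.54, 8.38, 14.23, 22.08, 29.92, 35.77, 42.62, 33.46, 25.31, 20.15, 0.00 cfs; ΣQ_DR = 242.0 cfs, peak = 42.62 cfs.
Runoff depth d = ΣQ_DR·Δt / A = 242.0 × 7200 / (1.5 mi²) = 0.5000 in.
The 1-inch UH is the DRH scaled by (1 in)/d, so U_p = 42.62 × 1/0.5000 = 85.2 cfs.

U_p ≈ 85.2 cfs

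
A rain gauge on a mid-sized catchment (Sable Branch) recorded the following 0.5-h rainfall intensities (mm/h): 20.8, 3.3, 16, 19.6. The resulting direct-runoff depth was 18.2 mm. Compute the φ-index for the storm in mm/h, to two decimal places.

φ ≈ 6.67 mm/h

Only the 3 blocks with intensity above φ contribute runoff: 20.8, 16, 19.6 mm/h.
Σ(I−φ)·Δt = d  ⇒  (20.8+16+19.6 − 3φ)·0.5 = 18.2
φ = (56.40 − 18.2/0.5) / 3 = 6.67 mm/h.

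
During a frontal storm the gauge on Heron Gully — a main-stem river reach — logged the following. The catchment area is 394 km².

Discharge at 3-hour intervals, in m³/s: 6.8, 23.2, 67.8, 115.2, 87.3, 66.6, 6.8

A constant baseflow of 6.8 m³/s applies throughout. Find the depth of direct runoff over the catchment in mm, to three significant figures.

Direct runoff: 0.0, 16.4, 61.0, 108.4, 80.5, 59.8, 0.0 m³/s; ΣQ_DR = 326.1 m³/s.
V = ΣQ_DR · Δt = 326.1 × 10800 s = 3.522 × 10^6 m³.
Over A = 394 km², depth = V / A = 8.94 mm.

d ≈ 8.94 mm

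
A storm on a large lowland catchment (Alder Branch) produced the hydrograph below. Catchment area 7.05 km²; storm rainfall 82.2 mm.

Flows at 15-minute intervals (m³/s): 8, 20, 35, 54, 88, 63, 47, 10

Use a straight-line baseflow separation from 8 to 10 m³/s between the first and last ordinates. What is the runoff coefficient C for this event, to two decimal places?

C ≈ 0.39

ΣQ_DR = 253.0 m³/s; V = ΣQ_DR·Δt = 2.277 × 10^5 m³.
Runoff depth d = V / A = 32.30 mm.
C = d / P = 32.30 / 82.2 = 0.39.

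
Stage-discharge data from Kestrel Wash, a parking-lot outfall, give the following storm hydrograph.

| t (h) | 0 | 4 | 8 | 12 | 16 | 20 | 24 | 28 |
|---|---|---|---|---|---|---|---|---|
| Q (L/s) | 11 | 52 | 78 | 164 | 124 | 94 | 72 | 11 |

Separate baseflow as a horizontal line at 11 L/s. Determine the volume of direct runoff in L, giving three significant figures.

V ≈ 7.46 × 10^6 L

Direct-runoff ordinates (Q − Q_b): 0.0, 41.0, 67.0, 153.0, 113.0, 83.0, 61.0, 0.0 L/s.
ΣQ_DR = 518.0 L/s.
With Δt = 4 h = 14400 s, V = ΣQ_DR · Δt = 518.0 × 14400 = 7.46 × 10^6 L.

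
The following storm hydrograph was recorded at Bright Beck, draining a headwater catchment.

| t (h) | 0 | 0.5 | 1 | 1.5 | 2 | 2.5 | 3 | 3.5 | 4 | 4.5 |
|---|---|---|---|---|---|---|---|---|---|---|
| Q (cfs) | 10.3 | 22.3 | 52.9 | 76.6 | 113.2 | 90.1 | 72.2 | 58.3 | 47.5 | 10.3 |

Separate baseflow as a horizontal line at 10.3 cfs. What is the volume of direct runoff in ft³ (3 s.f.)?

V ≈ 8.11 × 10^5 ft³

Direct-runoff ordinates (Q − Q_b): 0.0, 12.0, 42.6, 66.3, 102.9, 79.8, 61.9, 48.0, 37.2, 0.0 cfs.
ΣQ_DR = 450.7 cfs.
With Δt = 0.5 h = 1800 s, V = ΣQ_DR · Δt = 450.7 × 1800 = 8.11 × 10^5 ft³.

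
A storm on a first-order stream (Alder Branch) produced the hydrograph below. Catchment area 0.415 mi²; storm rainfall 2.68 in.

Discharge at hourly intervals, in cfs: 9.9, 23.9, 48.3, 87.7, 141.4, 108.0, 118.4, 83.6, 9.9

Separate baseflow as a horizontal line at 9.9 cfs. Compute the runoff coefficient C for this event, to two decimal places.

ΣQ_DR = 542.0 cfs; V = ΣQ_DR·Δt = 1.951 × 10^6 ft³.
Runoff depth d = V / A = 2.024 in.
C = d / P = 2.024 / 2.68 = 0.76.

C ≈ 0.76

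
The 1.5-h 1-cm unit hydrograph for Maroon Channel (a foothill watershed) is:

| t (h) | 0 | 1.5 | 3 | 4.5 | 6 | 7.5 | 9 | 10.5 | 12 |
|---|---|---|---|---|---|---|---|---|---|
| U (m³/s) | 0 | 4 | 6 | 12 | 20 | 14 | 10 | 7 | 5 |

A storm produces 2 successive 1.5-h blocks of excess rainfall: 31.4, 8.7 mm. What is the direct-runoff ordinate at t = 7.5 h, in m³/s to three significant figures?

Q ≈ 61.4 m³/s

By discrete convolution, Q_j = Σ (P_i / 10 mm) · U_{j−i}.
At t = 7.5 h (j=5): Q = (31.4/10)·14 + (8.7/10)·20 = 61.4 m³/s.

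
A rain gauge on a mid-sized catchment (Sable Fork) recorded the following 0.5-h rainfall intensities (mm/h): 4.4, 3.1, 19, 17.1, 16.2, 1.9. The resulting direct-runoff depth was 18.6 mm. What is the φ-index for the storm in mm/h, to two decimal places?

Only the 3 blocks with intensity above φ contribute runoff: 19, 17.1, 16.2 mm/h.
Σ(I−φ)·Δt = d  ⇒  (19+17.1+16.2 − 3φ)·0.5 = 18.6
φ = (52.30 − 18.6/0.5) / 3 = 5.03 mm/h.

φ ≈ 5.03 mm/h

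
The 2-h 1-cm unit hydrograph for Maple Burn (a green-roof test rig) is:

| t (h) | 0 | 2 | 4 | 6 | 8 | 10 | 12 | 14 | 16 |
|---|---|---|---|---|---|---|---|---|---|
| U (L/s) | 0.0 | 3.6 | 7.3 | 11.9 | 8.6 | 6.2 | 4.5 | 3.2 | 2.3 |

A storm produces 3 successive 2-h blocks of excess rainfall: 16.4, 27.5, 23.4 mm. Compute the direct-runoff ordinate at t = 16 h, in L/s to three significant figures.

Q ≈ 23.1 L/s

By discrete convolution, Q_j = Σ (P_i / 10 mm) · U_{j−i}.
At t = 16 h (j=8): Q = (16.4/10)·2.3 + (27.5/10)·3.2 + (23.4/10)·4.5 = 23.1 L/s.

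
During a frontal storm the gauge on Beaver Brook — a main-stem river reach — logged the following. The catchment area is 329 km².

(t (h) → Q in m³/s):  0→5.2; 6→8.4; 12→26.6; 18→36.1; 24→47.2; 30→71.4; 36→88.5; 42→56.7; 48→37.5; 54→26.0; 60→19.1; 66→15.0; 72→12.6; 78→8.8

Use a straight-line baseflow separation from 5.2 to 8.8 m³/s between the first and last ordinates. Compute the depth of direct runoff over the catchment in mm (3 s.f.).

Direct runoff: 0.00, 2.92, 20.85, 30.07, 40.89, 64.82, 81.64, 49.56, 30.08, 18.31, 11.13, 6.75, 4.08, 0.00 m³/s; ΣQ_DR = 361.1 m³/s.
V = ΣQ_DR · Δt = 361.1 × 21600 s = 7.800 × 10^6 m³.
Over A = 329 km², depth = V / A = 23.7 mm.

d ≈ 23.7 mm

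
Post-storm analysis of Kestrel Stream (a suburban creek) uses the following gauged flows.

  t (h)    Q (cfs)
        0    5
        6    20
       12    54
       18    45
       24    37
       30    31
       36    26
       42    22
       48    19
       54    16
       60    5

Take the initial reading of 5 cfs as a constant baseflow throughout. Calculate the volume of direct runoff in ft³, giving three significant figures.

V ≈ 4.86 × 10^6 ft³

Direct-runoff ordinates (Q − Q_b): 0.0, 15.0, 49.0, 40.0, 32.0, 26.0, 21.0, 17.0, 14.0, 11.0, 0.0 cfs.
ΣQ_DR = 225.0 cfs.
With Δt = 6 h = 21600 s, V = ΣQ_DR · Δt = 225.0 × 21600 = 4.86 × 10^6 ft³.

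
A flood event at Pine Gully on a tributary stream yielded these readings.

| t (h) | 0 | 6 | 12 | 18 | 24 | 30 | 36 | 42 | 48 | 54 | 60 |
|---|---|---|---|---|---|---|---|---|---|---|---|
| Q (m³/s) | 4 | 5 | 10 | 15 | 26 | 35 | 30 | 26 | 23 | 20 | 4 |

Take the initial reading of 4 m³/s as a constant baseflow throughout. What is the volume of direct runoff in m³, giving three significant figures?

V ≈ 3.33 × 10^6 m³

Direct-runoff ordinates (Q − Q_b): 0.0, 1.0, 6.0, 11.0, 22.0, 31.0, 26.0, 22.0, 19.0, 16.0, 0.0 m³/s.
ΣQ_DR = 154.0 m³/s.
With Δt = 6 h = 21600 s, V = ΣQ_DR · Δt = 154.0 × 21600 = 3.33 × 10^6 m³.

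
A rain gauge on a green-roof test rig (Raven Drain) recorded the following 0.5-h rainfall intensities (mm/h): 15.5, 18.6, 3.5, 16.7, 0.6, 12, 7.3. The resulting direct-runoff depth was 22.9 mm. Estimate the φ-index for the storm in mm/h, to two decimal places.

Only the 5 blocks with intensity above φ contribute runoff: 15.5, 18.6, 16.7, 12, 7.3 mm/h.
Σ(I−φ)·Δt = d  ⇒  (15.5+18.6+16.7+12+7.3 − 5φ)·0.5 = 22.9
φ = (70.10 − 22.9/0.5) / 5 = 4.86 mm/h.

φ ≈ 4.86 mm/h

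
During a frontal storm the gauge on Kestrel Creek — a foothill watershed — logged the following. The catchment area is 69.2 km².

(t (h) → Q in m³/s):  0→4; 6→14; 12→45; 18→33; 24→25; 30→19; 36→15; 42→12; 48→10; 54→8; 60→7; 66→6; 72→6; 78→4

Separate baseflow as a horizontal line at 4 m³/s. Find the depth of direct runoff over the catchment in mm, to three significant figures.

Direct runoff: 0.0, 10.0, 41.0, 29.0, 21.0, 15.0, 11.0, 8.0, 6.0, 4.0, 3.0, 2.0, 2.0, 0.0 m³/s; ΣQ_DR = 152.0 m³/s.
V = ΣQ_DR · Δt = 152.0 × 21600 s = 3.283 × 10^6 m³.
Over A = 69.2 km², depth = V / A = 47.4 mm.

d ≈ 47.4 mm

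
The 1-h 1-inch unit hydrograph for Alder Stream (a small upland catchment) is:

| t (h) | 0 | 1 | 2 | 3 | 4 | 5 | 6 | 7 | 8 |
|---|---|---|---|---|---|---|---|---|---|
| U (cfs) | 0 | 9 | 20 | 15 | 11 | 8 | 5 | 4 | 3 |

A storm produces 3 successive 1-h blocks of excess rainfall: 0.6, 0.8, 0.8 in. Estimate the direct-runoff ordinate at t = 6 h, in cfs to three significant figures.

By discrete convolution, Q_j = Σ (P_i / 1 in) · U_{j−i}.
At t = 6 h (j=6): Q = (0.6/1)·5 + (0.8/1)·8 + (0.8/1)·11 = 18.2 cfs.

Q ≈ 18.2 cfs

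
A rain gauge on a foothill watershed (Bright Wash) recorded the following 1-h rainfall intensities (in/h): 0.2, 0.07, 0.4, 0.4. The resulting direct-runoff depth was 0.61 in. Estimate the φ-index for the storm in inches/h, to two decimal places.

φ ≈ 0.13 in/h

Only the 3 blocks with intensity above φ contribute runoff: 0.2, 0.4, 0.4 in/h.
Σ(I−φ)·Δt = d  ⇒  (0.2+0.4+0.4 − 3φ)·1 = 0.61
φ = (1.000 − 0.61/1) / 3 = 0.13 in/h.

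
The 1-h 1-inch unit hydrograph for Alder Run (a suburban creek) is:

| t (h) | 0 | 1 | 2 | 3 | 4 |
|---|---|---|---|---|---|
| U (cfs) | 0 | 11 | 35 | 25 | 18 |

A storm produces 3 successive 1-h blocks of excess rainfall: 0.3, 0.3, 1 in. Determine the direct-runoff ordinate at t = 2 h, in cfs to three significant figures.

By discrete convolution, Q_j = Σ (P_i / 1 in) · U_{j−i}.
At t = 2 h (j=2): Q = (0.3/1)·35 + (0.3/1)·11 + (1/1)·0 = 13.8 cfs.

Q ≈ 13.8 cfs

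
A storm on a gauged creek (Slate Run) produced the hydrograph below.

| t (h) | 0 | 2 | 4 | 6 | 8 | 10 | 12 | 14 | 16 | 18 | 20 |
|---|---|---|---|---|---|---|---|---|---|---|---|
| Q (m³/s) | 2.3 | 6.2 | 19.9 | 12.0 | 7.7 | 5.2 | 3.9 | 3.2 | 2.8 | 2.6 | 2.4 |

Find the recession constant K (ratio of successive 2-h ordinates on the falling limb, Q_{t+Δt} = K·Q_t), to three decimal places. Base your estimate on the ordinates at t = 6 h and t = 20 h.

Using the recession-limb readings at t = 6 h and t = 20 h: Q falls from 12.0 to 2.4 m³/s over 7 intervals.
K = (Q₂/Q₁)^(1/7) = (2.4/12.0)^(1/7) = 0.795.

K ≈ 0.795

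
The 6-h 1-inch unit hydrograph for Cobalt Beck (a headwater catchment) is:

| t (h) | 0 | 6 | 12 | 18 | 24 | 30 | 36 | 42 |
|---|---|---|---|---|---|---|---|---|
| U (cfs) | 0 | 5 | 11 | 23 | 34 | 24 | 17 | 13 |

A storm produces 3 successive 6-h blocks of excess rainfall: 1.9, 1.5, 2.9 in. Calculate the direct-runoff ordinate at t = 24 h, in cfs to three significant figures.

By discrete convolution, Q_j = Σ (P_i / 1 in) · U_{j−i}.
At t = 24 h (j=4): Q = (1.9/1)·34 + (1.5/1)·23 + (2.9/1)·11 = 131 cfs.

Q ≈ 131 cfs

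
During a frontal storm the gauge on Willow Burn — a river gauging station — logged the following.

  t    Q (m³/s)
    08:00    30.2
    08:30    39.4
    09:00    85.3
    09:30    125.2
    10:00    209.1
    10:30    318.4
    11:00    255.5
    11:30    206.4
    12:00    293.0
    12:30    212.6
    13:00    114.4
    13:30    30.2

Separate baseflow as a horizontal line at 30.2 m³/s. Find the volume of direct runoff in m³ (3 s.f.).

V ≈ 2.80 × 10^6 m³

Direct-runoff ordinates (Q − Q_b): 0.0, 9.2, 55.1, 95.0, 178.9, 288.2, 225.3, 176.2, 262.8, 182.4, 84.2, 0.0 m³/s.
ΣQ_DR = 1557 m³/s.
With Δt = 0.5 h = 1800 s, V = ΣQ_DR · Δt = 1557 × 1800 = 2.80 × 10^6 m³.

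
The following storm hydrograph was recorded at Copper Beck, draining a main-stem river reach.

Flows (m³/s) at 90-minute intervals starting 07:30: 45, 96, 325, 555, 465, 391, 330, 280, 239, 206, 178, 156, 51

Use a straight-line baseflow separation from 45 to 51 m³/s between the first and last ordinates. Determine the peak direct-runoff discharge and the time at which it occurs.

Q_p = 508.50 m³/s at t = 12:00

Subtracting baseflow gives direct-runoff ordinates: 0.00, 50.50, 279.00, 508.50, 418.00, 343.50, 282.00, 231.50, 190.00, 156.50, 128.00, 105.50, 0.00 m³/s.
The maximum is 508.50 m³/s, occurring at the reading for t = 12:00.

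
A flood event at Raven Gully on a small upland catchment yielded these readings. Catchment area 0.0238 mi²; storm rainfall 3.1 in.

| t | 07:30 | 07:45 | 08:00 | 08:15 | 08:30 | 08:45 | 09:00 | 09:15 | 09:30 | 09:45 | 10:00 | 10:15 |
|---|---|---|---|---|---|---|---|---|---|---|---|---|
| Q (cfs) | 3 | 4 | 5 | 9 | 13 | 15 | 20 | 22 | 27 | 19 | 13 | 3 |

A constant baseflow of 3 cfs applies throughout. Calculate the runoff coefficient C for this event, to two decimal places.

C ≈ 0.61

ΣQ_DR = 117.0 cfs; V = ΣQ_DR·Δt = 1.053 × 10^5 ft³.
Runoff depth d = V / A = 1.904 in.
C = d / P = 1.904 / 3.1 = 0.61.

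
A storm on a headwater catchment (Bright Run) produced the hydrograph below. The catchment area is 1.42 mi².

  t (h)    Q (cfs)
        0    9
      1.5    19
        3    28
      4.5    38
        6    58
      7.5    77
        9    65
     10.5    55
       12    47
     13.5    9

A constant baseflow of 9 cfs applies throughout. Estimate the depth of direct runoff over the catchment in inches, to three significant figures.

d ≈ 0.516 in

Direct runoff: 0.0, 10.0, 19.0, 29.0, 49.0, 68.0, 56.0, 46.0, 38.0, 0.0 cfs; ΣQ_DR = 315.0 cfs.
V = ΣQ_DR · Δt = 315.0 × 5400 s = 1.701 × 10^6 ft³.
Over A = 1.42 mi², depth = V / A = 0.516 in.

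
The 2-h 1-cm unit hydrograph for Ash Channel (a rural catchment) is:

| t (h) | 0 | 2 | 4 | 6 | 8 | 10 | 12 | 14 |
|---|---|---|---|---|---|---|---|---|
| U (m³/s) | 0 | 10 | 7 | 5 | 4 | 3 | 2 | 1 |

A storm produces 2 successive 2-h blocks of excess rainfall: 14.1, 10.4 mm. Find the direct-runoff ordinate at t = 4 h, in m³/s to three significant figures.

Q ≈ 20.3 m³/s

By discrete convolution, Q_j = Σ (P_i / 10 mm) · U_{j−i}.
At t = 4 h (j=2): Q = (14.1/10)·7 + (10.4/10)·10 = 20.3 m³/s.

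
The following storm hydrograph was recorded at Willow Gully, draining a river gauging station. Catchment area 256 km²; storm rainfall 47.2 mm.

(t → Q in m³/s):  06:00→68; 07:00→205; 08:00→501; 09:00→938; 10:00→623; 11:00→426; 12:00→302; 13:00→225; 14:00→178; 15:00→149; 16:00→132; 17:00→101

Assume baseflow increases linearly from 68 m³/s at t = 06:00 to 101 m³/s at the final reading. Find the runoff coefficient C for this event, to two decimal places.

C ≈ 0.84

ΣQ_DR = 2834 m³/s; V = ΣQ_DR·Δt = 1.020 × 10^7 m³.
Runoff depth d = V / A = 39.85 mm.
C = d / P = 39.85 / 47.2 = 0.84.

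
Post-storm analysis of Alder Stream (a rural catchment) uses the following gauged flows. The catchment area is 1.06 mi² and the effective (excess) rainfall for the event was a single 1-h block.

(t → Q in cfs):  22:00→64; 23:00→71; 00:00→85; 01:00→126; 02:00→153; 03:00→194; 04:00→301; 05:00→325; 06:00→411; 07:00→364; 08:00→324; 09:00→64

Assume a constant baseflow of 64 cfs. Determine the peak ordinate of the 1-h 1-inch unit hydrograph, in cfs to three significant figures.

U_p ≈ 138 cfs

Direct runoff: 0.0, 7.0, 21.0, 62.0, 89.0, 130.0, 237.0, 261.0, 347.0, 300.0, 260.0, 0.0 cfs; ΣQ_DR = 1714 cfs, peak = 347.0 cfs.
Runoff depth d = ΣQ_DR·Δt / A = 1714 × 3600 / (1.06 mi²) = 2.506 in.
The 1-inch UH is the DRH scaled by (1 in)/d, so U_p = 347.0 × 1/2.506 = 138 cfs.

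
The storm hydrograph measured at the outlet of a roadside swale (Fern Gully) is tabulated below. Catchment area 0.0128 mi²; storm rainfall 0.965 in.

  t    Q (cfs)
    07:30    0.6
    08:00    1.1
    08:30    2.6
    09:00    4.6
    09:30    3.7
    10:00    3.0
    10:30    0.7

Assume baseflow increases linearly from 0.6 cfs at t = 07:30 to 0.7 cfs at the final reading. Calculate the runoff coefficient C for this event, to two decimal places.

C ≈ 0.74

ΣQ_DR = 11.75 cfs; V = ΣQ_DR·Δt = 21150 ft³.
Runoff depth d = V / A = 0.7112 in.
C = d / P = 0.7112 / 0.965 = 0.74.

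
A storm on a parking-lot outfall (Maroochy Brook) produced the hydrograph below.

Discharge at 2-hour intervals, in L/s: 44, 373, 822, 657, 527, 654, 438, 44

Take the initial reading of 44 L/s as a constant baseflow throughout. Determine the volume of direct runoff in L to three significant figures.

V ≈ 2.31 × 10^7 L

Direct-runoff ordinates (Q − Q_b): 0.0, 329.0, 778.0, 613.0, 483.0, 610.0, 394.0, 0.0 L/s.
ΣQ_DR = 3207 L/s.
With Δt = 2 h = 7200 s, V = ΣQ_DR · Δt = 3207 × 7200 = 2.31 × 10^7 L.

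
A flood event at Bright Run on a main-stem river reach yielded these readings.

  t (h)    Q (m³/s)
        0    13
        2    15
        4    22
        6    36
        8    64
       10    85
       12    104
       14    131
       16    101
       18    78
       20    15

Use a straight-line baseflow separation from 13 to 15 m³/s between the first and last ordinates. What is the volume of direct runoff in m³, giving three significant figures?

Direct-runoff ordinates (Q − Q_b): 0.00, 1.80, 8.60, 22.40, 50.20, 71.00, 89.80, 116.60, 86.40, 63.20, 0.00 m³/s.
ΣQ_DR = 510.0 m³/s.
With Δt = 2 h = 7200 s, V = ΣQ_DR · Δt = 510.0 × 7200 = 3.67 × 10^6 m³.

V ≈ 3.67 × 10^6 m³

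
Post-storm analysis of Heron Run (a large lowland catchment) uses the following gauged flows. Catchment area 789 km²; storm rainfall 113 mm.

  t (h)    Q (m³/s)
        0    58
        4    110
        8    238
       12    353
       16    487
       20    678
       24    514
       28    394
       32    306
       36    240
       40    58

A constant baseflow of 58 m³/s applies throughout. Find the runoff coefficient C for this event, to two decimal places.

ΣQ_DR = 2798 m³/s; V = ΣQ_DR·Δt = 4.029 × 10^7 m³.
Runoff depth d = V / A = 51.07 mm.
C = d / P = 51.07 / 113 = 0.45.

C ≈ 0.45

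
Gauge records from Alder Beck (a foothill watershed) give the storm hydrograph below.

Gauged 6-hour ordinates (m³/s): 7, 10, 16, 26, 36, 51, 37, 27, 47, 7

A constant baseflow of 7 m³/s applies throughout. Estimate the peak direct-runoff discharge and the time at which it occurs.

Subtracting baseflow gives direct-runoff ordinates: 0.0, 3.0, 9.0, 19.0, 29.0, 44.0, 30.0, 20.0, 40.0, 0.0 m³/s.
The maximum is 44.0 m³/s, occurring at the reading for t = 30 h.

Q_p = 44.0 m³/s at t = 30 h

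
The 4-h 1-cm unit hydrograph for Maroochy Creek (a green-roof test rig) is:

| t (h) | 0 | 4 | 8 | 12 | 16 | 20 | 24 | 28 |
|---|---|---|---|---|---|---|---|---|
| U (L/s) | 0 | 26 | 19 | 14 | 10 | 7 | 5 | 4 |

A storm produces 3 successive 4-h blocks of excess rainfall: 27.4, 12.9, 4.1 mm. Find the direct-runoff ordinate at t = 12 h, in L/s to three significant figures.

Q ≈ 73.5 L/s

By discrete convolution, Q_j = Σ (P_i / 10 mm) · U_{j−i}.
At t = 12 h (j=3): Q = (27.4/10)·14 + (12.9/10)·19 + (4.1/10)·26 = 73.5 L/s.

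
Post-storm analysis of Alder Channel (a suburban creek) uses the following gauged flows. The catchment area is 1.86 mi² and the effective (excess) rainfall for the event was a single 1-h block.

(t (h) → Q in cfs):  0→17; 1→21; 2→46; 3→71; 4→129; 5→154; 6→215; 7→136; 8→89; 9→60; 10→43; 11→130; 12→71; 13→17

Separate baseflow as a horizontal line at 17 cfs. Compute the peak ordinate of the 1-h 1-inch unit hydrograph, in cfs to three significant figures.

U_p ≈ 247 cfs

Direct runoff: 0.0, 4.0, 29.0, 54.0, 112.0, 137.0, 198.0, 119.0, 72.0, 43.0, 26.0, 113.0, 54.0, 0.0 cfs; ΣQ_DR = 961.0 cfs, peak = 198.0 cfs.
Runoff depth d = ΣQ_DR·Δt / A = 961.0 × 3600 / (1.86 mi²) = 0.8006 in.
The 1-inch UH is the DRH scaled by (1 in)/d, so U_p = 198.0 × 1/0.8006 = 247 cfs.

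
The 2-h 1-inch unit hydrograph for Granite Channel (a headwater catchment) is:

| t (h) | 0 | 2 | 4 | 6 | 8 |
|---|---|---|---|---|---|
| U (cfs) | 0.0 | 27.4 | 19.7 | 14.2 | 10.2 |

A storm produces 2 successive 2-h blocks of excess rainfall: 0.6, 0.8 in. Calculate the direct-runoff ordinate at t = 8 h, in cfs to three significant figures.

By discrete convolution, Q_j = Σ (P_i / 1 in) · U_{j−i}.
At t = 8 h (j=4): Q = (0.6/1)·10.2 + (0.8/1)·14.2 = 17.5 cfs.

Q ≈ 17.5 cfs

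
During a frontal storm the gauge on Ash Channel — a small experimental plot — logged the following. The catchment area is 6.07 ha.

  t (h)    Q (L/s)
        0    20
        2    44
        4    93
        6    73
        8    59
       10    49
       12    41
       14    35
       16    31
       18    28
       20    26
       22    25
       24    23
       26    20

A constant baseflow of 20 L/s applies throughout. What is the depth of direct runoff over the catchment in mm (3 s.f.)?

d ≈ 34.0 mm

Direct runoff: 0.0, 24.0, 73.0, 53.0, 39.0, 29.0, 21.0, 15.0, 11.0, 8.0, 6.0, 5.0, 3.0, 0.0 L/s; ΣQ_DR = 287.0 L/s.
V = ΣQ_DR · Δt = 287.0 × 7200 s = 2.066 × 10^6 L.
Over A = 6.07 ha, depth = V / A = 34.0 mm.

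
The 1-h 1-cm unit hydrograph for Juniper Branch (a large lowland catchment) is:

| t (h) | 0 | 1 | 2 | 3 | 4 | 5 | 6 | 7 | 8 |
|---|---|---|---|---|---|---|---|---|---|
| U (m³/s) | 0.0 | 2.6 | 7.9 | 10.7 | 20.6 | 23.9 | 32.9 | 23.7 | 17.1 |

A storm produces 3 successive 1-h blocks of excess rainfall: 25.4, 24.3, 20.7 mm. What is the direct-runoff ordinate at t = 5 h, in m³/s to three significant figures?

By discrete convolution, Q_j = Σ (P_i / 10 mm) · U_{j−i}.
At t = 5 h (j=5): Q = (25.4/10)·23.9 + (24.3/10)·20.6 + (20.7/10)·10.7 = 133 m³/s.

Q ≈ 133 m³/s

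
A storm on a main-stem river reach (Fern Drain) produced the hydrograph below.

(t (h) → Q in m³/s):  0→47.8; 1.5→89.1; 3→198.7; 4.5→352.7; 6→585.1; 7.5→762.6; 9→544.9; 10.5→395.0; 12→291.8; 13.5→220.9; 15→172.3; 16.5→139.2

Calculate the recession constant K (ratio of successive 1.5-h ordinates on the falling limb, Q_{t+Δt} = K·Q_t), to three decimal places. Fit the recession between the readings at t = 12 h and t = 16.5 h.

K ≈ 0.781

Using the recession-limb readings at t = 12 h and t = 16.5 h: Q falls from 291.8 to 139.2 m³/s over 3 intervals.
K = (Q₂/Q₁)^(1/3) = (139.2/291.8)^(1/3) = 0.781.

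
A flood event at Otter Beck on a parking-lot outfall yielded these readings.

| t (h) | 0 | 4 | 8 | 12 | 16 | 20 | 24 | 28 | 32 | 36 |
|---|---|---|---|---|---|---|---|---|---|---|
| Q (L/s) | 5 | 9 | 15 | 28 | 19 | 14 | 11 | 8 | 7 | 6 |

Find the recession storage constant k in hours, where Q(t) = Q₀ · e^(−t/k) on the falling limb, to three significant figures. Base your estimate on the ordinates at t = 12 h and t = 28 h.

On the falling limb, Q drops from 28 to 8 L/s between t = 12 h and t = 28 h (Δt = 16 h).
k = −Δt / ln(Q₂/Q₁) = −16 / ln(8/28) = 12.8 h.

k ≈ 12.8 h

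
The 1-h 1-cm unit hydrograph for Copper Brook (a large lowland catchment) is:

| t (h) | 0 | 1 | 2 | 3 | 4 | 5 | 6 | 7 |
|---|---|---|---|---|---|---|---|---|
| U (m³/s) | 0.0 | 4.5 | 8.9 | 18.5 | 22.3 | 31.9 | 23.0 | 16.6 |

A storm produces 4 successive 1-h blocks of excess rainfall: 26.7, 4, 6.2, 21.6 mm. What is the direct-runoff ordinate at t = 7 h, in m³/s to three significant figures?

Q ≈ 121 m³/s

By discrete convolution, Q_j = Σ (P_i / 10 mm) · U_{j−i}.
At t = 7 h (j=7): Q = (26.7/10)·16.6 + (4/10)·23.0 + (6.2/10)·31.9 + (21.6/10)·22.3 = 121 m³/s.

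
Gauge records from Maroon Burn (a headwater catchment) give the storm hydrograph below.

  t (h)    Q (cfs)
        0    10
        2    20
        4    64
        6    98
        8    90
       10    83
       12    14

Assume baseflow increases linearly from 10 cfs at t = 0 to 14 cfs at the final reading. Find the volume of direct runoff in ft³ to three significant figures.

Direct-runoff ordinates (Q − Q_b): 0.00, 9.33, 52.67, 86.00, 77.33, 69.67, 0.00 cfs.
ΣQ_DR = 295.0 cfs.
With Δt = 2 h = 7200 s, V = ΣQ_DR · Δt = 295.0 × 7200 = 2.12 × 10^6 ft³.

V ≈ 2.12 × 10^6 ft³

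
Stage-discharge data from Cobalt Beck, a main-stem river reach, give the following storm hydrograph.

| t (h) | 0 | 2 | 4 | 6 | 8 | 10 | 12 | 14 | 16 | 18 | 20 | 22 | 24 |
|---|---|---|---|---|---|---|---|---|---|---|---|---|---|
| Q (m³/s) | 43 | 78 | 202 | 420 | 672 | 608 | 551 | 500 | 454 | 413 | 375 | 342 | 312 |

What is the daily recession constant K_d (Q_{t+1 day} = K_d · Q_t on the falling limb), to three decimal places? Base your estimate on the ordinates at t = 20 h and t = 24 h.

K_d ≈ 0.332

Between t = 20 h and t = 24 h the flow falls from 375 to 312 m³/s over 2×2 h = 4 h.
Per-interval ratio K = (312/375)^(1/2) = 0.9121; K_d = K^(24/2) = 0.332.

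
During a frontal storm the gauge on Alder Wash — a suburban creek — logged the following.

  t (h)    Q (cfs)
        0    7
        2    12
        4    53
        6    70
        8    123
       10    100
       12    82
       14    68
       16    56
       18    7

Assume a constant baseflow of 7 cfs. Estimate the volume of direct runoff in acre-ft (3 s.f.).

V ≈ 84.0 acre-ft

Direct-runoff ordinates (Q − Q_b): 0.0, 5.0, 46.0, 63.0, 116.0, 93.0, 75.0, 61.0, 49.0, 0.0 cfs.
ΣQ_DR = 508.0 cfs.
With Δt = 2 h = 7200 s, V = ΣQ_DR · Δt = 508.0 × 7200 = 3.66 × 10^6 ft³ = 84.0 acre-ft.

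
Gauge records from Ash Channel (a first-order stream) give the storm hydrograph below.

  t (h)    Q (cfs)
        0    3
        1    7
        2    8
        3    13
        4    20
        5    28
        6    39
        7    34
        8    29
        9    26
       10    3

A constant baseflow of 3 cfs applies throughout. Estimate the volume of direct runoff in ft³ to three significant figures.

Direct-runoff ordinates (Q − Q_b): 0.0, 4.0, 5.0, 10.0, 17.0, 25.0, 36.0, 31.0, 26.0, 23.0, 0.0 cfs.
ΣQ_DR = 177.0 cfs.
With Δt = 1 h = 3600 s, V = ΣQ_DR · Δt = 177.0 × 3600 = 6.37 × 10^5 ft³.

V ≈ 6.37 × 10^5 ft³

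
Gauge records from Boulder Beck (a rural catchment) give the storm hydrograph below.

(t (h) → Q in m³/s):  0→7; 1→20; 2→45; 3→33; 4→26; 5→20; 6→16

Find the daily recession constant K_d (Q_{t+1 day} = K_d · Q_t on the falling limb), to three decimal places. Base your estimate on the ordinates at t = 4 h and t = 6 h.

K_d ≈ 0.003

Between t = 4 h and t = 6 h the flow falls from 26 to 16 m³/s over 2×1 h = 2 h.
Per-interval ratio K = (16/26)^(1/2) = 0.7845; K_d = K^(24/1) = 0.003.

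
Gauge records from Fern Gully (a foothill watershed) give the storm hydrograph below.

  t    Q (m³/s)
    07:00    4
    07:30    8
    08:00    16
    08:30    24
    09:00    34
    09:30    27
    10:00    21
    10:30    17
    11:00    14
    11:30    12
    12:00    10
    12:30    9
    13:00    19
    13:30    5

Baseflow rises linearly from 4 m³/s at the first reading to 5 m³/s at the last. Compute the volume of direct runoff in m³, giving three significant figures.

Direct-runoff ordinates (Q − Q_b): 0.00, 3.92, 11.85, 19.77, 29.69, 22.62, 16.54, 12.46, 9.38, 7.31, 5.23, 4.15, 14.08, 0.00 m³/s.
ΣQ_DR = 157.0 m³/s.
With Δt = 0.5 h = 1800 s, V = ΣQ_DR · Δt = 157.0 × 1800 = 2.83 × 10^5 m³.

V ≈ 2.83 × 10^5 m³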